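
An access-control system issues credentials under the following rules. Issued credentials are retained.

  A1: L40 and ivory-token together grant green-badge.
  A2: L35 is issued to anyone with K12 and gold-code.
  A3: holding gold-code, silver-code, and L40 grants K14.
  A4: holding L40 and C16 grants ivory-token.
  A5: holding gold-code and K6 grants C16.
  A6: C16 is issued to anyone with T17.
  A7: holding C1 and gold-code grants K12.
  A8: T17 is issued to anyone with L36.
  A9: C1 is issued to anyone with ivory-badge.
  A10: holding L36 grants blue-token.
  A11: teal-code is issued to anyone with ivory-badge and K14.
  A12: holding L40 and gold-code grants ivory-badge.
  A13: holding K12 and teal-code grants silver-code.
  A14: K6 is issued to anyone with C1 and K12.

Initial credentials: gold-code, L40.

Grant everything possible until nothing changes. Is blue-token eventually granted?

blue-token would need L36 (A10), but L36 is never granted.

No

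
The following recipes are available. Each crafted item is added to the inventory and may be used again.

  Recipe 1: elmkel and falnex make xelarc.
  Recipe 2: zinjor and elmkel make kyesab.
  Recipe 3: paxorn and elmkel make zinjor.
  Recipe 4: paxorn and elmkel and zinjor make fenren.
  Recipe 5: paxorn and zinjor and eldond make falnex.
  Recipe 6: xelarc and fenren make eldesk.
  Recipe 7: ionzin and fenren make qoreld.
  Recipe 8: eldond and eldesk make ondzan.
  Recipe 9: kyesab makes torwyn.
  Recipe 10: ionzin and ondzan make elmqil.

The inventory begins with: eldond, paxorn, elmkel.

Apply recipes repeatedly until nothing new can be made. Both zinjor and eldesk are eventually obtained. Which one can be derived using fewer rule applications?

zinjor: paxorn and elmkel → zinjor (Recipe 3). [1 rule application]
eldesk: Using Recipe 3, paxorn and elmkel make zinjor. paxorn and elmkel and zinjor → fenren (Recipe 4). paxorn and zinjor and eldond → falnex (Recipe 5). Using Recipe 1, elmkel and falnex make xelarc. xelarc and fenren → eldesk (Recipe 6). [5 rule applications]
zinjor needs fewer.

zinjor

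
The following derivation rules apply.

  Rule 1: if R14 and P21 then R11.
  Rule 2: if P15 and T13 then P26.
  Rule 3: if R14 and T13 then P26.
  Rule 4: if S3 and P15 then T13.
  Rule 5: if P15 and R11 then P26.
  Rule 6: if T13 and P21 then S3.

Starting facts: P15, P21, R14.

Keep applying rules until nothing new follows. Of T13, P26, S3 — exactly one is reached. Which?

P26

From R14 and P21, Rule 1 gives R11.
From P15 and R11, Rule 5 gives P26.
T13 would need S3 and P15 (Rule 4), but S3 is never established. S3 would need T13 and P21 (Rule 6), but T13 is never established.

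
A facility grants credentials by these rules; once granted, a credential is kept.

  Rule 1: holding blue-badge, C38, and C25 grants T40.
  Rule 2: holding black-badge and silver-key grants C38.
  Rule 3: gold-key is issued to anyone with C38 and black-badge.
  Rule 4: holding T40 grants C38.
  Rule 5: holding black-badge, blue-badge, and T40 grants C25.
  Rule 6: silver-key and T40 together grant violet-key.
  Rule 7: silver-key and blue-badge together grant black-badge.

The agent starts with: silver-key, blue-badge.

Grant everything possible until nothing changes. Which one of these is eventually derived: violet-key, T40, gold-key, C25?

gold-key

Holding silver-key and blue-badge grants black-badge (Rule 7).
Holding black-badge and silver-key grants C38 (Rule 2).
Holding C38 and black-badge grants gold-key (Rule 3).
violet-key would need silver-key and T40 (Rule 6), but T40 is never granted. T40 would need blue-badge, C38, and C25 (Rule 1), but C25 is never granted. C25 would need black-badge, blue-badge, and T40 (Rule 5), but T40 is never granted.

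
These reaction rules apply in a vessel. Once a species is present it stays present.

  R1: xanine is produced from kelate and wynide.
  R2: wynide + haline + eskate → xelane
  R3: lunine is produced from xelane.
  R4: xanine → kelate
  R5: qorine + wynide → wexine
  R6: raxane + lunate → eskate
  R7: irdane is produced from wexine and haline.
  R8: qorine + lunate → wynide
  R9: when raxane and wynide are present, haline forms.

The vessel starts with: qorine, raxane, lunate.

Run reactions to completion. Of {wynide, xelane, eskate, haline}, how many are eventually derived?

4

raxane and lunate present → eskate forms (R6).
qorine and lunate present → wynide forms (R8).
raxane and wynide present → haline forms (R9).
wynide, haline, and eskate present → xelane forms (R2).
wynide: reached.
xelane: reached.
eskate: reached.
haline: reached.
All 4 are reached.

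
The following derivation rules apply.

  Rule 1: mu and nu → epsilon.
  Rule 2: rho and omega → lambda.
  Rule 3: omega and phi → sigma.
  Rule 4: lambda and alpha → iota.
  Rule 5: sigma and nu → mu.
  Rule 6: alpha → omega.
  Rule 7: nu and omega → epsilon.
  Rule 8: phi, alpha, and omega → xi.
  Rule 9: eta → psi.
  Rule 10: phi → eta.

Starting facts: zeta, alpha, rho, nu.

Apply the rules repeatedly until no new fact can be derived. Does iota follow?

alpha holds, so omega follows (Rule 6).
rho and omega hold, so lambda follows (Rule 2).
lambda and alpha hold, so iota follows (Rule 4).

Yes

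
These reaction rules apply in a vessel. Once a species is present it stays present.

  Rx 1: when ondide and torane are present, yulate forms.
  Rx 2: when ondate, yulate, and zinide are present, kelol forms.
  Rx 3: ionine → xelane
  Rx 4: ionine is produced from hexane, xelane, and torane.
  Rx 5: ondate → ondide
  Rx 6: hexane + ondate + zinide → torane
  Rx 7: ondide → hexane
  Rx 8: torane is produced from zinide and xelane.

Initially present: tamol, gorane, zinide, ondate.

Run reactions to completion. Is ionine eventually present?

No

ionine would need hexane, xelane, and torane (Rx 4), but xelane never forms.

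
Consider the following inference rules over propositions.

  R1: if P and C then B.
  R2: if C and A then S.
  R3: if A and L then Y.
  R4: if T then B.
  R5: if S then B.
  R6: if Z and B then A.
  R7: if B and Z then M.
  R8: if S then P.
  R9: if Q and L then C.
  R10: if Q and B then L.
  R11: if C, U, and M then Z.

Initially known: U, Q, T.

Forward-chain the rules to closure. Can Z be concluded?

Z would need C, U, and M (R11), but M is never established.

No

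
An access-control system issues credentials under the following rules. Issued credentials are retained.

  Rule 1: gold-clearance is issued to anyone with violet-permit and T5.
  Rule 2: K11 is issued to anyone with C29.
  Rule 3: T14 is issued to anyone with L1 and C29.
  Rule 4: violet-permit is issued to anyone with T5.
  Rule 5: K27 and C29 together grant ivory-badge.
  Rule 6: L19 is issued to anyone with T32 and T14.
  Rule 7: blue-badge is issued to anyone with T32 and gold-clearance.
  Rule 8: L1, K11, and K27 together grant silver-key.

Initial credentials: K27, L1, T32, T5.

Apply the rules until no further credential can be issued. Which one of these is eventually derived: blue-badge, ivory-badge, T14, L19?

Holding T5 grants violet-permit (Rule 4).
Holding violet-permit and T5 grants gold-clearance (Rule 1).
Holding T32 and gold-clearance grants blue-badge (Rule 7).
ivory-badge would need K27 and C29 (Rule 5), but C29 is never granted. L19 would need T32 and T14 (Rule 6), but T14 is never granted. T14 would need L1 and C29 (Rule 3), but C29 is never granted.

blue-badge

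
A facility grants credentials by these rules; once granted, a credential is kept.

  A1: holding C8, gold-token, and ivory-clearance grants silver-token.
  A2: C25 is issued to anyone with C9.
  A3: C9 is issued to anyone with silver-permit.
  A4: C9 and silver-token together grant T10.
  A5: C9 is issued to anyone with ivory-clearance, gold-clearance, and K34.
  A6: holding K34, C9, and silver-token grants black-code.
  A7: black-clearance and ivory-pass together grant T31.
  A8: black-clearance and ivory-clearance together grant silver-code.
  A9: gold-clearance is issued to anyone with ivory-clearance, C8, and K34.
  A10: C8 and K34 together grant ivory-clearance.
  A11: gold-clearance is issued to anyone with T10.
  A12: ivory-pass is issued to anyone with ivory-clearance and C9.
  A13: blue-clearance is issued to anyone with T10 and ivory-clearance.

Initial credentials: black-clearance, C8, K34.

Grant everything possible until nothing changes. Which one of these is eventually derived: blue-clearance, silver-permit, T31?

T31

Holding C8 and K34 grants ivory-clearance (A10).
Holding ivory-clearance, C8, and K34 grants gold-clearance (A9).
Holding ivory-clearance, gold-clearance, and K34 grants C9 (A5).
Holding ivory-clearance and C9 grants ivory-pass (A12).
Holding black-clearance and ivory-pass grants T31 (A7).
No rule produces silver-permit, and it is not given. blue-clearance would need T10 and ivory-clearance (A13), but T10 is never granted.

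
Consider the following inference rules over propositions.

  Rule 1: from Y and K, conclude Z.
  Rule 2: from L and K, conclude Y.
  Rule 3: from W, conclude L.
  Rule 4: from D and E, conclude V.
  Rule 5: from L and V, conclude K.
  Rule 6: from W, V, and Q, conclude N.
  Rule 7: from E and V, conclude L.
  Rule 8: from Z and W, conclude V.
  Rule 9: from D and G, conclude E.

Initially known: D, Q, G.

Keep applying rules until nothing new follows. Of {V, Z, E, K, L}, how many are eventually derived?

5

D and G hold, so E follows (Rule 9).
D and E hold, so V follows (Rule 4).
From E and V, Rule 7 gives L.
L and V hold, so K follows (Rule 5).
From L and K, Rule 2 gives Y.
Y and K hold, so Z follows (Rule 1).
V: reached.
Z: reached.
E: reached.
K: reached.
L: reached.
All 5 are reached.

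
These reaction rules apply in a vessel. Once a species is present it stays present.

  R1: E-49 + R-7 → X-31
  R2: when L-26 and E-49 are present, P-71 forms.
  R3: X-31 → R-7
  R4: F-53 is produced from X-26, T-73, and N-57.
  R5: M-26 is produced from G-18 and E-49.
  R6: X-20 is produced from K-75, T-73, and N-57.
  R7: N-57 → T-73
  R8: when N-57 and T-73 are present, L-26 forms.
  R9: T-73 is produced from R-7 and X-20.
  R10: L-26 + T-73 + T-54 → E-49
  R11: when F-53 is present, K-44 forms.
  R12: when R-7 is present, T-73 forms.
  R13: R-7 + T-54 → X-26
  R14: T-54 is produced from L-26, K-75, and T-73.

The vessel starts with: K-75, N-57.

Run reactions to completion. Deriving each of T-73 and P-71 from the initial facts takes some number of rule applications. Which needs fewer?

T-73: N-57 present → T-73 forms (R7). [1 rule application]
P-71: N-57 present → T-73 forms (R7). N-57 and T-73 present → L-26 forms (R8). L-26, K-75, and T-73 present → T-54 forms (R14). L-26, T-73, and T-54 present → E-49 forms (R10). L-26 and E-49 present → P-71 forms (R2). [5 rule applications]
T-73 needs fewer.

T-73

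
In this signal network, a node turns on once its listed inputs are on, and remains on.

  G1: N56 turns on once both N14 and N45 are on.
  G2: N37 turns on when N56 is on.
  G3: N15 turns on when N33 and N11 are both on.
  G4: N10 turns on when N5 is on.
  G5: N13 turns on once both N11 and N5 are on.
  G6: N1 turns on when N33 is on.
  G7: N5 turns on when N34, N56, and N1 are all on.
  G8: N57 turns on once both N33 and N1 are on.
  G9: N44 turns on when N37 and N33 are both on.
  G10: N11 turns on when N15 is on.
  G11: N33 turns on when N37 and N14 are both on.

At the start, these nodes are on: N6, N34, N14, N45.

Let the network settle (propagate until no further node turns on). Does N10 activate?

Yes

N14 and N45 are on, so N56 turns on (G1).
G2: N56 on → N37 on.
G11: N37 and N14 on → N33 on.
N33 is on, so N1 turns on (G6).
N34, N56, and N1 are on, so N5 turns on (G7).
G4: N5 on → N10 on.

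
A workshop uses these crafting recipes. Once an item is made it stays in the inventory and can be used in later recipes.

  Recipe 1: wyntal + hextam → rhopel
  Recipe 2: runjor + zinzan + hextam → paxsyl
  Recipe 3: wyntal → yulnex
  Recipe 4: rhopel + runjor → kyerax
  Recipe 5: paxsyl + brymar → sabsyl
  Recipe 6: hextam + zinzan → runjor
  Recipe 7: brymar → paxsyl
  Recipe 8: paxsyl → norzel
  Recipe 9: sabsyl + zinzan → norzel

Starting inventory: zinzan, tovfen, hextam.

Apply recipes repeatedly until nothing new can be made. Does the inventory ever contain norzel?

hextam + zinzan → runjor (Recipe 6).
Using Recipe 2, runjor, zinzan, and hextam make paxsyl.
Using Recipe 8, paxsyl makes norzel.

Yes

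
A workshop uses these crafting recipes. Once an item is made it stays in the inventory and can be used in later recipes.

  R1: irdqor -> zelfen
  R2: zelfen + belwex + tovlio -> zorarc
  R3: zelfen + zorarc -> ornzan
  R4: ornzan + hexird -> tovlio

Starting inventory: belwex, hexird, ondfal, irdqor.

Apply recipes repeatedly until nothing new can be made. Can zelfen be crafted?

irdqor -> zelfen (R1).

Yes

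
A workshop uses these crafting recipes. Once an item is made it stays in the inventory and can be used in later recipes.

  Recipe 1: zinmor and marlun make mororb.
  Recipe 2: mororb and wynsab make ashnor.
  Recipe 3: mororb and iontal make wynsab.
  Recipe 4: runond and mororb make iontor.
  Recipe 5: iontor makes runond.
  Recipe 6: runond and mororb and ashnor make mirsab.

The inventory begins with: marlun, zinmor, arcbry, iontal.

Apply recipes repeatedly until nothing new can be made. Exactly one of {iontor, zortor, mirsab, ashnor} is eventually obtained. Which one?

zinmor and marlun → mororb (Recipe 1).
mororb and iontal → wynsab (Recipe 3).
mororb and wynsab → ashnor (Recipe 2).
iontor would need runond and mororb (Recipe 4), but runond is never obtained. No rule produces zortor, and it is not given. mirsab would need runond, mororb, and ashnor (Recipe 6), but runond is never obtained.

ashnor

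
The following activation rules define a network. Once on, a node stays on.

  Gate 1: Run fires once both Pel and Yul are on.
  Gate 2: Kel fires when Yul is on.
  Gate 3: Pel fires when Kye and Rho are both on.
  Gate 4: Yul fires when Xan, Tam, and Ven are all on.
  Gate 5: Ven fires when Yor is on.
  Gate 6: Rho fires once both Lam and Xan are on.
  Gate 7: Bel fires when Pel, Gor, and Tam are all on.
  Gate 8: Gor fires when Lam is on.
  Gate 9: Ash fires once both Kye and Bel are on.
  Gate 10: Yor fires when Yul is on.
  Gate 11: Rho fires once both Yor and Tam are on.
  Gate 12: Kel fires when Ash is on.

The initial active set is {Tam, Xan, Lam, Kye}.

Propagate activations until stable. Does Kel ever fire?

Lam and Xan are on, so Rho fires (Gate 6).
Gate 8: Lam on → Gor on.
Kye and Rho are on, so Pel fires (Gate 3).
Pel, Gor, and Tam are on, so Bel fires (Gate 7).
Gate 9: Kye and Bel on → Ash on.
Ash is on, so Kel fires (Gate 12).

Yes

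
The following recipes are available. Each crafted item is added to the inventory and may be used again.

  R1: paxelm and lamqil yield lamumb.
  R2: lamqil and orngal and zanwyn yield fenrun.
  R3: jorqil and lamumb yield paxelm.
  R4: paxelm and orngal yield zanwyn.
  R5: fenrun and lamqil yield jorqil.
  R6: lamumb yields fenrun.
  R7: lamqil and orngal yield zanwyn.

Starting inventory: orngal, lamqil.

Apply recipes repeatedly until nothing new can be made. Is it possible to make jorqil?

Yes

Using R7, lamqil and orngal make zanwyn.
lamqil and orngal and zanwyn → fenrun (R2).
Using R5, fenrun and lamqil make jorqil.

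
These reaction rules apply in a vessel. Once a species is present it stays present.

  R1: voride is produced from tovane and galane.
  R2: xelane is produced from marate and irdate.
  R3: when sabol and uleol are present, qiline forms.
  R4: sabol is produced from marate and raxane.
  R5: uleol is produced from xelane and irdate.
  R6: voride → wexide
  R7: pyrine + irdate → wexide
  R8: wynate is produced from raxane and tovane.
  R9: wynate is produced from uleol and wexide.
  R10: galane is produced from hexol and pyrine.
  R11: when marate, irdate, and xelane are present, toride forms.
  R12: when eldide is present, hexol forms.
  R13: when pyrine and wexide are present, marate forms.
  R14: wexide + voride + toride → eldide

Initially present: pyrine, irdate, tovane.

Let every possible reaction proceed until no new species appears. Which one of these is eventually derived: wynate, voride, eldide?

pyrine and irdate present → wexide forms (R7).
pyrine and wexide present → marate forms (R13).
marate and irdate present → xelane forms (R2).
xelane and irdate present → uleol forms (R5).
uleol and wexide present → wynate forms (R9).
eldide would need wexide, voride, and toride (R14), but voride never forms. voride would need tovane and galane (R1), but galane never forms.

wynate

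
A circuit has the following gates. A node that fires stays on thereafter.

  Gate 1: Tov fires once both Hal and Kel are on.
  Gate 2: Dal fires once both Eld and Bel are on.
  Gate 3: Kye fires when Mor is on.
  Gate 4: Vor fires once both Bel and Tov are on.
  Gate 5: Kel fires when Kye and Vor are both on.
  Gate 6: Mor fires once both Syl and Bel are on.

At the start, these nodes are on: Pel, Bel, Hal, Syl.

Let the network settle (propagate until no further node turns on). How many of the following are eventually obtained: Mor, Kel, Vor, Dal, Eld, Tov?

Gate 6: Syl and Bel on → Mor on.
Mor: reached.
Kel would need Kye and Vor (Gate 5), but Vor never turns on.
Vor would need Bel and Tov (Gate 4), but Tov never turns on.
Dal would need Eld and Bel (Gate 2), but Eld never turns on.
No rule produces Eld, and it is not given.
Tov would need Hal and Kel (Gate 1), but Kel never turns on.
Reached: Mor — 1 of the 6.

1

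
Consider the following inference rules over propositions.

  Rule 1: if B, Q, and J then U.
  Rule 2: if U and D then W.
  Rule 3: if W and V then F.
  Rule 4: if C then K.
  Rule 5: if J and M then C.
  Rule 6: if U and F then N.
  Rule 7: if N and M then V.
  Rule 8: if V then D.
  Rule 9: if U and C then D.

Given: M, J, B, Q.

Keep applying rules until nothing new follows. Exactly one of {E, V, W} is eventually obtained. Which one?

W

From B, Q, and J, Rule 1 gives U.
From J and M, Rule 5 gives C.
U and C hold, so D follows (Rule 9).
From U and D, Rule 2 gives W.
No rule produces E, and it is not given. V would need N and M (Rule 7), but N is never established.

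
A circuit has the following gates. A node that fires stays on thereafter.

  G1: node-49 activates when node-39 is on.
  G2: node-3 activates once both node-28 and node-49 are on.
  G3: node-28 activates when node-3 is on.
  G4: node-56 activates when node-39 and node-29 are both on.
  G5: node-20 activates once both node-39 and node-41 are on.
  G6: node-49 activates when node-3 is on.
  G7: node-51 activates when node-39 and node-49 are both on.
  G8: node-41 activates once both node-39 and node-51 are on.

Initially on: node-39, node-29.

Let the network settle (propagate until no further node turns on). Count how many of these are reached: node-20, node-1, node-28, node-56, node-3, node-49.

node-39 is on, so node-49 activates (G1).
node-39 and node-29 are on, so node-56 activates (G4).
G7: node-39 and node-49 on → node-51 on.
node-39 and node-51 are on, so node-41 activates (G8).
node-39 and node-41 are on, so node-20 activates (G5).
node-20: reached.
No rule produces node-1, and it is not given.
node-28 would need node-3 (G3), but node-3 never turns on.
node-56: reached.
node-3 would need node-28 and node-49 (G2), but node-28 never turns on.
node-49: reached.
Reached: node-20, node-56, and node-49 — 3 of the 6.

3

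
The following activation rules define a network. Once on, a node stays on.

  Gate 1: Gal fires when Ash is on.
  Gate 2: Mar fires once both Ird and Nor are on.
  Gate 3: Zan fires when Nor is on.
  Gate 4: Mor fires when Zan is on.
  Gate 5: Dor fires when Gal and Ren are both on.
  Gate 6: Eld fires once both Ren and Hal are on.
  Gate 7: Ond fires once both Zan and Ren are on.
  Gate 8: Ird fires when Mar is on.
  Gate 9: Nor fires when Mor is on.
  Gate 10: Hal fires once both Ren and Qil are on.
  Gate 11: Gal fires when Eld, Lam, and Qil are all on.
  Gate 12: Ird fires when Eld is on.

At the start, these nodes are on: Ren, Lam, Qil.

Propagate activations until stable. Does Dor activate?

Yes

Ren and Qil are on, so Hal fires (Gate 10).
Gate 6: Ren and Hal on → Eld on.
Gate 11: Eld, Lam, and Qil on → Gal on.
Gal and Ren are on, so Dor fires (Gate 5).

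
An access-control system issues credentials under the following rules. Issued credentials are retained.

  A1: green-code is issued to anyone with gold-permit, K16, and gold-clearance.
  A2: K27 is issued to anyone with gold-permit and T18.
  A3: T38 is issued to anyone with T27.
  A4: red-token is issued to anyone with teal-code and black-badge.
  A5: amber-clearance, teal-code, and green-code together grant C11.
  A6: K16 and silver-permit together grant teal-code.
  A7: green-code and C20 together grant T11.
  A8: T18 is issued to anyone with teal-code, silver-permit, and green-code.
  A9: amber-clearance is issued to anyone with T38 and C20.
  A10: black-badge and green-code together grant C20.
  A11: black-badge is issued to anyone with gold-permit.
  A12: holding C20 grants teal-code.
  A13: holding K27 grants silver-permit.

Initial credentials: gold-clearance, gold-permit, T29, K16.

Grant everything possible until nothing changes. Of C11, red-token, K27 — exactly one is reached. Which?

Holding gold-permit, K16, and gold-clearance grants green-code (A1).
Holding gold-permit grants black-badge (A11).
Holding black-badge and green-code grants C20 (A10).
Holding C20 grants teal-code (A12).
Holding teal-code and black-badge grants red-token (A4).
C11 would need amber-clearance, teal-code, and green-code (A5), but amber-clearance is never granted. K27 would need gold-permit and T18 (A2), but T18 is never granted.

red-token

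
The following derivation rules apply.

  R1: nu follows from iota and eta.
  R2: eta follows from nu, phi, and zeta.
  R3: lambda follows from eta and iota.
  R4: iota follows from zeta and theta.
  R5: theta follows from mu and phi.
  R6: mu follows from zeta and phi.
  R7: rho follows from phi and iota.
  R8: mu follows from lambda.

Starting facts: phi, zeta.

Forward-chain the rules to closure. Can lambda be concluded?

No

lambda would need eta and iota (R3), but eta is never established.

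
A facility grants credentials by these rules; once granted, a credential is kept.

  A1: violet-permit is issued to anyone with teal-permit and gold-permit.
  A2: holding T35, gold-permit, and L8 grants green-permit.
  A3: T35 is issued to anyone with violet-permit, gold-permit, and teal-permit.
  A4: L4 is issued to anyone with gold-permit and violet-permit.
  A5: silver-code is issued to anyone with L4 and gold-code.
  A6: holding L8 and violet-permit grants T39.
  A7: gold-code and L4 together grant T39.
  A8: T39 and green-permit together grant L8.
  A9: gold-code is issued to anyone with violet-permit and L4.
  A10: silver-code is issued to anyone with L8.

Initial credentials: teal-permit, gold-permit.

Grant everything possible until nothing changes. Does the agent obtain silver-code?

Holding teal-permit and gold-permit grants violet-permit (A1).
Holding gold-permit and violet-permit grants L4 (A4).
Holding violet-permit and L4 grants gold-code (A9).
Holding L4 and gold-code grants silver-code (A5).

Yes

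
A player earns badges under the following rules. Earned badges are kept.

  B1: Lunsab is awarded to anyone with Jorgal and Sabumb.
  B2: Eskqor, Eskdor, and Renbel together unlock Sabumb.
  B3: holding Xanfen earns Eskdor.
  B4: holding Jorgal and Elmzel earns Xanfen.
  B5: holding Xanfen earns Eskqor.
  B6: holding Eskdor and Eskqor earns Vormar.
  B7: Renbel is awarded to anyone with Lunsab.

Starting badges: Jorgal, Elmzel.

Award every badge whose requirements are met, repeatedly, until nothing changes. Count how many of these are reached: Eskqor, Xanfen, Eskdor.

3

With Jorgal and Elmzel, Xanfen is earned (B4).
With Xanfen, Eskdor is earned (B3).
With Xanfen, Eskqor is earned (B5).
Eskqor: reached.
Xanfen: reached.
Eskdor: reached.
All 3 are reached.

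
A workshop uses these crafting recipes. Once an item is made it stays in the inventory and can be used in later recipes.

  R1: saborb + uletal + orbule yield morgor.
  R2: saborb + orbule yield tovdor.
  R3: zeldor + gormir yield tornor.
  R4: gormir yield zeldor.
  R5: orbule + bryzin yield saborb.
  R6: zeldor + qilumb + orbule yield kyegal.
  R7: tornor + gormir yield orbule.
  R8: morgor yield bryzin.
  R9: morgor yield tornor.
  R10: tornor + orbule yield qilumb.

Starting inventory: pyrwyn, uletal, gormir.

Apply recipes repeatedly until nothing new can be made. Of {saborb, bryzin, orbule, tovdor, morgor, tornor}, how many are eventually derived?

2

Using R4, gormir makes zeldor.
Using R3, zeldor and gormir make tornor.
Using R7, tornor and gormir make orbule.
saborb would need orbule and bryzin (R5), but bryzin is never obtained.
bryzin would need morgor (R8), but morgor is never obtained.
orbule: reached.
tovdor would need saborb and orbule (R2), but saborb is never obtained.
morgor would need saborb, uletal, and orbule (R1), but saborb is never obtained.
tornor: reached.
Reached: orbule and tornor — 2 of the 6.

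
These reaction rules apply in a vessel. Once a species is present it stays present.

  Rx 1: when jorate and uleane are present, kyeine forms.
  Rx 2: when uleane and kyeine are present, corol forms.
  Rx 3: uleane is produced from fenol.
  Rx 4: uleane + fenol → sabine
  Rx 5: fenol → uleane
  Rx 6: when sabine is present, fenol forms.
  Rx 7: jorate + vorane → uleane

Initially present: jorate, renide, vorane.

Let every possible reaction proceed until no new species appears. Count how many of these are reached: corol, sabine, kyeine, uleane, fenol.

3

jorate and vorane present → uleane forms (Rx 7).
jorate and uleane present → kyeine forms (Rx 1).
uleane and kyeine present → corol forms (Rx 2).
corol: reached.
sabine would need uleane and fenol (Rx 4), but fenol never forms.
kyeine: reached.
uleane: reached.
fenol would need sabine (Rx 6), but sabine never forms.
Reached: corol, kyeine, and uleane — 3 of the 5.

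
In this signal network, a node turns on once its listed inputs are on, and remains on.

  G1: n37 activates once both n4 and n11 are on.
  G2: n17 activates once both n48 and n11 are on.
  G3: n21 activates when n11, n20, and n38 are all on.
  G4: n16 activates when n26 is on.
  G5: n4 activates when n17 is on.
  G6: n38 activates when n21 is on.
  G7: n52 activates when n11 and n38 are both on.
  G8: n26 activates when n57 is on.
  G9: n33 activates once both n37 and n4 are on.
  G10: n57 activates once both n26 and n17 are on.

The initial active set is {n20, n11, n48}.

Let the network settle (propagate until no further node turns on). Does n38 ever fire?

n38 would need n21 (G6), but n21 never turns on.

No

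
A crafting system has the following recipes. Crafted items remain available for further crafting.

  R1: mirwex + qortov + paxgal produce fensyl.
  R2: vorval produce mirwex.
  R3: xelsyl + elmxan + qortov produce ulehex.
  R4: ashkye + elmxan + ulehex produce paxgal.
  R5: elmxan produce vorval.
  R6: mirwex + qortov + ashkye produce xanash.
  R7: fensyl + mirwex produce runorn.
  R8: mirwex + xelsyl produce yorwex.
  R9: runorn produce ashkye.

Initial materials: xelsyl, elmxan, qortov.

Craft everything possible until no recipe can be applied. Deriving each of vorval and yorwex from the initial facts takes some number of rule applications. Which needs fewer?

vorval: Using R5, elmxan makes vorval. [1 rule application]
yorwex: Using R5, elmxan makes vorval. Using R2, vorval makes mirwex. Using R8, mirwex and xelsyl make yorwex. [3 rule applications]
vorval needs fewer.

vorval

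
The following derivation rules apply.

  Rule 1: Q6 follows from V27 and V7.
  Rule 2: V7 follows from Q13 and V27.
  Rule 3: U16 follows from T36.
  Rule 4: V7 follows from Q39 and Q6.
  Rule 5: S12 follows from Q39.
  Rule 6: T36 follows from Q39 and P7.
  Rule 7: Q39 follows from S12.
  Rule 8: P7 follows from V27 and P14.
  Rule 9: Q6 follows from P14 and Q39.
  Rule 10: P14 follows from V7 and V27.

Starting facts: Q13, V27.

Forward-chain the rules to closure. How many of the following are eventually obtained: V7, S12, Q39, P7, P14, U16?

Q13 and V27 hold, so V7 follows (Rule 2).
From V7 and V27, Rule 10 gives P14.
From V27 and P14, Rule 8 gives P7.
V7: reached.
S12 would need Q39 (Rule 5), but Q39 is never established.
Q39 would need S12 (Rule 7), but S12 is never established.
P7: reached.
P14: reached.
U16 would need T36 (Rule 3), but T36 is never established.
Reached: V7, P7, and P14 — 3 of the 6.

3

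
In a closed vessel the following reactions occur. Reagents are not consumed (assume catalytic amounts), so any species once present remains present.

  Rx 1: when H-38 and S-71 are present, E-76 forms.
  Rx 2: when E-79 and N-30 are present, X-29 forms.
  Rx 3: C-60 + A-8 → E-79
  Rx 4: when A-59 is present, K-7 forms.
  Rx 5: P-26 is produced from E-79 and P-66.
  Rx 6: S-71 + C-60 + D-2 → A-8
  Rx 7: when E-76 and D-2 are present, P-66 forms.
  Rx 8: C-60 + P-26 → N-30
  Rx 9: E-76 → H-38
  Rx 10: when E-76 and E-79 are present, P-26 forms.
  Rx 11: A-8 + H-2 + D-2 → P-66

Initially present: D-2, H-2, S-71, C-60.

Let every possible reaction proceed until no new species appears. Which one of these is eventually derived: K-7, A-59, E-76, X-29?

S-71, C-60, and D-2 present → A-8 forms (Rx 6).
A-8, H-2, and D-2 present → P-66 forms (Rx 11).
C-60 and A-8 present → E-79 forms (Rx 3).
E-79 and P-66 present → P-26 forms (Rx 5).
C-60 and P-26 present → N-30 forms (Rx 8).
E-79 and N-30 present → X-29 forms (Rx 2).
E-76 would need H-38 and S-71 (Rx 1), but H-38 never forms. No rule produces A-59, and it is not given. K-7 would need A-59 (Rx 4), but A-59 never forms.

X-29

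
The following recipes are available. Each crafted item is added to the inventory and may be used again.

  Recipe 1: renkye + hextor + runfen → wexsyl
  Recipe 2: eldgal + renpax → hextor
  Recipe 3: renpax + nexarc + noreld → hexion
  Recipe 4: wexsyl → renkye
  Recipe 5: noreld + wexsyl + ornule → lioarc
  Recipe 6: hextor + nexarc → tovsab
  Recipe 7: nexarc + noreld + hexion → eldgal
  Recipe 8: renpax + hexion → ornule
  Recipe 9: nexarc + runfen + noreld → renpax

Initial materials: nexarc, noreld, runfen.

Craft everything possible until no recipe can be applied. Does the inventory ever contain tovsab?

Using Recipe 9, nexarc, runfen, and noreld make renpax.
Using Recipe 3, renpax, nexarc, and noreld make hexion.
nexarc + noreld + hexion → eldgal (Recipe 7).
eldgal + renpax → hextor (Recipe 2).
hextor + nexarc → tovsab (Recipe 6).

Yes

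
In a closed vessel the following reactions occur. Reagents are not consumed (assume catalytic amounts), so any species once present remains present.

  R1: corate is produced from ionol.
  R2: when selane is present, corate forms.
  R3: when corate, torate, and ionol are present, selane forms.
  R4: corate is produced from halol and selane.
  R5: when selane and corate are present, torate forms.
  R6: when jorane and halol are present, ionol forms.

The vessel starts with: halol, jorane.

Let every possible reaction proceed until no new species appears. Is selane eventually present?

selane would need corate, torate, and ionol (R3), but torate never forms.

No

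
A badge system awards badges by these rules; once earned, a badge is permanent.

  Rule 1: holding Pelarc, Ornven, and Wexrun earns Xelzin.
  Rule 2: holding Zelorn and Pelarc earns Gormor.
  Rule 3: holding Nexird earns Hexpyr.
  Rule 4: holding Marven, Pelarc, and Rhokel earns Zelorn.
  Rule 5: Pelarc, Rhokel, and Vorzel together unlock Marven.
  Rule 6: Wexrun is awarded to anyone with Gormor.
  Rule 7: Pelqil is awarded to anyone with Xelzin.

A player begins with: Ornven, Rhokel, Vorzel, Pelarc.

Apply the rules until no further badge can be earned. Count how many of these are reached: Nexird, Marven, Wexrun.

With Pelarc, Rhokel, and Vorzel, Marven is earned (Rule 5).
With Marven, Pelarc, and Rhokel, Zelorn is earned (Rule 4).
With Zelorn and Pelarc, Gormor is earned (Rule 2).
With Gormor, Wexrun is earned (Rule 6).
No rule produces Nexird, and it is not given.
Marven: reached.
Wexrun: reached.
Reached: Marven and Wexrun — 2 of the 3.

2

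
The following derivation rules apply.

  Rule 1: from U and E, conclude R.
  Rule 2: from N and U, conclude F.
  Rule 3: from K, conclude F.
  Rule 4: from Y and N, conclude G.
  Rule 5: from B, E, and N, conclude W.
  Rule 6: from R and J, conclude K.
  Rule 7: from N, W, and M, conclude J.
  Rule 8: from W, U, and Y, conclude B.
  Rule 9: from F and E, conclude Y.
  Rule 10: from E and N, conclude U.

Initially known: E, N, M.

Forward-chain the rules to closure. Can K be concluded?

K would need R and J (Rule 6), but J is never established.

No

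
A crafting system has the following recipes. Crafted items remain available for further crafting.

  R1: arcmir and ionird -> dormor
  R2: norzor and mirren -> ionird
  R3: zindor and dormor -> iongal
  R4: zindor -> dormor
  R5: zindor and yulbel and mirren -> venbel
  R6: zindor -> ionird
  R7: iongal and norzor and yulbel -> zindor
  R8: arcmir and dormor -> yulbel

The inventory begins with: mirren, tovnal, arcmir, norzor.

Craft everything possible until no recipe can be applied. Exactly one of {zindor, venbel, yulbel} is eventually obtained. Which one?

yulbel

norzor and mirren -> ionird (R2).
arcmir and ionird -> dormor (R1).
Using R8, arcmir and dormor make yulbel.
zindor would need iongal, norzor, and yulbel (R7), but iongal is never obtained. venbel would need zindor, yulbel, and mirren (R5), but zindor is never obtained.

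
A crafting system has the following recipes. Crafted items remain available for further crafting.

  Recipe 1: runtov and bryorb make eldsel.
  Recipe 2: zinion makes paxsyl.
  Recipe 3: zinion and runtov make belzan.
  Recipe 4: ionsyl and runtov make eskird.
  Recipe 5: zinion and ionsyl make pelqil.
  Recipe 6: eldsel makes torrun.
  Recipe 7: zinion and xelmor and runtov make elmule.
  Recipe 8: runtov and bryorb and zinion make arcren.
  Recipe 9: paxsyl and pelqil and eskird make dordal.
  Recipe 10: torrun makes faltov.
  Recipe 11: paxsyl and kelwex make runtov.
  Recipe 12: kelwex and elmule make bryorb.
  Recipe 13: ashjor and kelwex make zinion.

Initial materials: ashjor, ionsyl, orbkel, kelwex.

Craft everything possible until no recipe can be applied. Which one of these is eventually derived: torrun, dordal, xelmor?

ashjor and kelwex → zinion (Recipe 13).
Using Recipe 5, zinion and ionsyl make pelqil.
zinion → paxsyl (Recipe 2).
Using Recipe 11, paxsyl and kelwex make runtov.
ionsyl and runtov → eskird (Recipe 4).
Using Recipe 9, paxsyl, pelqil, and eskird make dordal.
No rule produces xelmor, and it is not given. torrun would need eldsel (Recipe 6), but eldsel is never obtained.

dordal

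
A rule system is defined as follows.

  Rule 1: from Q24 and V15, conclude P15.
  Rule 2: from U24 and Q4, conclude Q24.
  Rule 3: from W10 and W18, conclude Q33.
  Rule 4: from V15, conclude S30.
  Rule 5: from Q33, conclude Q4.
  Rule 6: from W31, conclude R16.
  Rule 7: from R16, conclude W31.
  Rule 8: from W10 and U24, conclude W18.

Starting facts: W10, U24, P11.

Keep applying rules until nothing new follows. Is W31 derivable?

W31 would need R16 (Rule 7), but R16 is never established.

No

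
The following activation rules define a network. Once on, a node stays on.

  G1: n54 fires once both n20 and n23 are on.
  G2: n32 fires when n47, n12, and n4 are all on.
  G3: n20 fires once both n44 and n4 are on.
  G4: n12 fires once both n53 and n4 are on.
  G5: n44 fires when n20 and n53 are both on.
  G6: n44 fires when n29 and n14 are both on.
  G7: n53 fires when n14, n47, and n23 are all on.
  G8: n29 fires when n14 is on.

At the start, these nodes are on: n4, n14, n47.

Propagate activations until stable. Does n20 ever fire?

Yes

G8: n14 on → n29 on.
G6: n29 and n14 on → n44 on.
n44 and n4 are on, so n20 fires (G3).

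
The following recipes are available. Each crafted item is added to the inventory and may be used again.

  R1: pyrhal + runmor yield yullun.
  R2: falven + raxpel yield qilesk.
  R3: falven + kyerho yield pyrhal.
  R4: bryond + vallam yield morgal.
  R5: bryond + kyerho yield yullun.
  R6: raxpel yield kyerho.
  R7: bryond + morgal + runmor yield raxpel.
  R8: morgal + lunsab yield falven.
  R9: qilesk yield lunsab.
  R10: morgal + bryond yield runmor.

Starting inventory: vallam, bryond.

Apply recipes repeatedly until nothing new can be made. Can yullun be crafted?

Yes

Using R4, bryond and vallam make morgal.
Using R10, morgal and bryond make runmor.
bryond + morgal + runmor → raxpel (R7).
Using R6, raxpel makes kyerho.
bryond + kyerho → yullun (R5).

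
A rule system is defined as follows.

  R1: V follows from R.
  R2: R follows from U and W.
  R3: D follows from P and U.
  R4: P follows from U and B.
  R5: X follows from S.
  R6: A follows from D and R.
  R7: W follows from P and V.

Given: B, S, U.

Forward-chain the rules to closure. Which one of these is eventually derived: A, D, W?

D

U and B hold, so P follows (R4).
P and U hold, so D follows (R3).
A would need D and R (R6), but R is never established. W would need P and V (R7), but V is never established.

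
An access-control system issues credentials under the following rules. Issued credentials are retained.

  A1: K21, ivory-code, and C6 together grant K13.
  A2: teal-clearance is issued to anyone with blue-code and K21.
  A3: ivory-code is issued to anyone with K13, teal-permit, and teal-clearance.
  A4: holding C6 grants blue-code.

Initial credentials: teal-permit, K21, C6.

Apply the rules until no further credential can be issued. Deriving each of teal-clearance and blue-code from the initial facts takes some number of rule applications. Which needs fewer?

blue-code

blue-code: Holding C6 grants blue-code (A4). [1 rule application]
teal-clearance: Holding C6 grants blue-code (A4). Holding blue-code and K21 grants teal-clearance (A2). [2 rule applications]
blue-code needs fewer.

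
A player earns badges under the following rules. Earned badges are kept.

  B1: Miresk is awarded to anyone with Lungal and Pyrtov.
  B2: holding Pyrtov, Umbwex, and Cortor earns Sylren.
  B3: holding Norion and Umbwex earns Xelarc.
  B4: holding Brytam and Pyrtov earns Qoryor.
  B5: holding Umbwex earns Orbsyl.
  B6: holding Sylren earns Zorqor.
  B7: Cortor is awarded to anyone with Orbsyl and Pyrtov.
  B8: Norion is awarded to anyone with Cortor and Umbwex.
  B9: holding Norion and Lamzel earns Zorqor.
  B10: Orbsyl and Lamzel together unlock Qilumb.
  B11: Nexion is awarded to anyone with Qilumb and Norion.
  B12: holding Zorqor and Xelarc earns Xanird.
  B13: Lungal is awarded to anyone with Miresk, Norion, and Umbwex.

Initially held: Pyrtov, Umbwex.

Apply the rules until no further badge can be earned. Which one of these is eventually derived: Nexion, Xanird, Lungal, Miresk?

Xanird

With Umbwex, Orbsyl is earned (B5).
With Orbsyl and Pyrtov, Cortor is earned (B7).
With Pyrtov, Umbwex, and Cortor, Sylren is earned (B2).
With Cortor and Umbwex, Norion is earned (B8).
With Norion and Umbwex, Xelarc is earned (B3).
With Sylren, Zorqor is earned (B6).
With Zorqor and Xelarc, Xanird is earned (B12).
Nexion would need Qilumb and Norion (B11), but Qilumb is never earned. Miresk would need Lungal and Pyrtov (B1), but Lungal is never earned. Lungal would need Miresk, Norion, and Umbwex (B13), but Miresk is never earned.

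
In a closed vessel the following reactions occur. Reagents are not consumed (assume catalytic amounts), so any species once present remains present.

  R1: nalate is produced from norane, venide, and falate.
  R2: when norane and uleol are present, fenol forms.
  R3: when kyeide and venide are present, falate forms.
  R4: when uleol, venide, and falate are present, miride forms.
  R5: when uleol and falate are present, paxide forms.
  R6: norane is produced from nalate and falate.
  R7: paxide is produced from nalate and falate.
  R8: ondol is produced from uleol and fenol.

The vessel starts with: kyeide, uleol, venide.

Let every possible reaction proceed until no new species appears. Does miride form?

Yes

kyeide and venide present → falate forms (R3).
uleol, venide, and falate present → miride forms (R4).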